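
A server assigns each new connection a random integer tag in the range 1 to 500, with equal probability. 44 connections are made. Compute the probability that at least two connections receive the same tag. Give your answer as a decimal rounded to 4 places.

0.8576

It's easier to compute the probability that all 44 are distinct.
P(all distinct) = 500/500 · 499/500 · ··· · 457/500 ≈ 0.1424.
So the probability of at least one match is 1 − 0.1424 = 0.8576.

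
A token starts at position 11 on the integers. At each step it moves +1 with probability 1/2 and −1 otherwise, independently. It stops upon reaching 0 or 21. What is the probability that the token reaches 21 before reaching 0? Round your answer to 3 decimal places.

With a fair step, P(i) = ½P(i−1) + ½P(i+1) with P(0)=0, P(21)=1 has the linear solution P(i) = i/21.
P(11) = 11/21 ≈ 0.524.

0.524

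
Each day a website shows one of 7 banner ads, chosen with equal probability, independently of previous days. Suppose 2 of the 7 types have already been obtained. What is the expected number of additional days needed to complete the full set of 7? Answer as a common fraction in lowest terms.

959/60

Starting from 2 distinct types, each trial gives a new one with probability (7−i)/7 when i types are held, so the wait for the next new type is 7/(7−i).
E = 7/5 + 7/4 + 7/3 + 7/2 + 7/1 = 959/60.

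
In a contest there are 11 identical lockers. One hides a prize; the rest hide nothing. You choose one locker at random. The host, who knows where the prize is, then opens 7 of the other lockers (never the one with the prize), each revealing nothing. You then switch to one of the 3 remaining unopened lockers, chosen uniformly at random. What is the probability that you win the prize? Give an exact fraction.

10/33

Your original locker holds the prize with probability 1/11, so the other 10 collectively hold it with probability 10/11.
The host can always find 7 empty lockers to open, so the reveals don't change that 10/11; it is now spread over the 3 remaining unopened lockers.
P(win by switching) = (10/11) · (1/3) = 10/33.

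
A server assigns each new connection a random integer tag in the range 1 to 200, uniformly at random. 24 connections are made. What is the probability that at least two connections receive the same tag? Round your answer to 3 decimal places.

It's easier to compute the probability that all 24 are distinct.
P(all distinct) = 200/200 · 199/200 · ··· · 177/200 ≈ 0.238.
So the probability of at least one match is 1 − 0.238 = 0.762.

0.762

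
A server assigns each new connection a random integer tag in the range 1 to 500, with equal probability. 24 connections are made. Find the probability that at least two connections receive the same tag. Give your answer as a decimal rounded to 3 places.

0.429

It's easier to compute the probability that all 24 are distinct.
P(all distinct) = 500/500 · 499/500 · ··· · 477/500 ≈ 0.571.
So the probability of at least one match is 1 − 0.571 = 0.429.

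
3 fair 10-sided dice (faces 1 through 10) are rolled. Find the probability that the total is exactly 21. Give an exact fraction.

11/200

There are 10^3 = 1000 equally likely outcomes.
The number of ordered 3-tuples from {1,…,10} summing to 21 is 55.
P(sum = 21) = 55/1000 = 11/200.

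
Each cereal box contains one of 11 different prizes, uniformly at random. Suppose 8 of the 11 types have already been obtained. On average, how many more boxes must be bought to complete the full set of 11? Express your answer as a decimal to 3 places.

20.167

Starting from 8 distinct types, each trial gives a new one with probability (11−i)/11 when i types are held, so the wait for the next new type is 11/(11−i).
E = 11/3 + 11/2 + 11/1 = 121/6 ≈ 20.167.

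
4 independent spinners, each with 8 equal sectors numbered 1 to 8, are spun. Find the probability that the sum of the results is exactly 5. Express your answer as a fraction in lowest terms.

There are 8^4 = 4096 equally likely outcomes.
The number of ordered 4-tuples from {1,…,8} summing to 5 is 4.
P(sum = 5) = 4/4096 = 1/1024.

1/1024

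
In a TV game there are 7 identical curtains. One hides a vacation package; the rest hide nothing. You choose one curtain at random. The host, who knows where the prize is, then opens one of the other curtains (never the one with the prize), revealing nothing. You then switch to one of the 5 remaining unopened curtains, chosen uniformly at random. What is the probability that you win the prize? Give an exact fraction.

6/35

Your original curtain holds the prize with probability 1/7, so the other 6 collectively hold it with probability 6/7.
The host can always find an empty curtain to open, so this doesn't change that 6/7; it is now spread over the 5 remaining unopened curtains.
P(win by switching) = (6/7) · (1/5) = 6/35.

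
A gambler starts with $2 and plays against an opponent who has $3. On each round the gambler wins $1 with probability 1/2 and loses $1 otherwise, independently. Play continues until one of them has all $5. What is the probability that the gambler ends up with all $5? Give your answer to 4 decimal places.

0.4000

With a fair step, P(i) = ½P(i−1) + ½P(i+1) with P(0)=0, P(5)=1 has the linear solution P(i) = i/5.
P(2) = 2/5 ≈ 0.4000.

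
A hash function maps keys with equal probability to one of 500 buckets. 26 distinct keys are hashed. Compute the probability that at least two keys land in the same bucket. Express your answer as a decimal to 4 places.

0.4838

It's easier to compute the probability that all 26 are distinct.
P(all distinct) = 500/500 · 499/500 · ··· · 475/500 ≈ 0.5162.
So the probability of at least one match is 1 − 0.5162 = 0.4838.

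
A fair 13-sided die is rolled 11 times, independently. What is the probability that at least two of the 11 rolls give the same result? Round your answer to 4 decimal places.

P(all 11 different) = 13/13 · 12/13 · ··· · 3/13 ≈ 0.0017.
P(at least two equal) = 1 − 0.0017 = 0.9983.

0.9983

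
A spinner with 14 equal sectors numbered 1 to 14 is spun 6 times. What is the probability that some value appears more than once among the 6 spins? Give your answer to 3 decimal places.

P(all 6 different) = 14/14 · 13/14 · ··· · 9/14 ≈ 0.287.
P(at least two equal) = 1 − 0.287 = 0.713.

0.713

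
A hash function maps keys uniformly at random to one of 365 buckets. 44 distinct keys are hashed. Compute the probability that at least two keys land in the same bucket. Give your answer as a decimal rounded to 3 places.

It's easier to compute the probability that all 44 are distinct.
P(all distinct) = 365/365 · 364/365 · ··· · 322/365 ≈ 0.067.
So the probability of at least one match is 1 − 0.067 = 0.933.

0.933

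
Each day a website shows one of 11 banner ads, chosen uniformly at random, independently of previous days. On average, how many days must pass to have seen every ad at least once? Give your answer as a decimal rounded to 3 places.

33.219

After i distinct types are collected, each trial gives a new one with probability (11−i)/11, so the expected wait for the next new type is 11/(11−i).
E = 11/11 + 11/10 + 11/9 + 11/8 + 11/7 + 11/6 + 11/5 + 11/4 + 11/3 + 11/2 + 11/1 = 83711/2520 ≈ 33.219.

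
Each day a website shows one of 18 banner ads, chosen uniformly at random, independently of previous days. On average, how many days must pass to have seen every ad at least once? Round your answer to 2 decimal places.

After i distinct types are collected, each trial gives a new one with probability (18−i)/18, so the expected wait for the next new type is 18/(18−i).
E = 18/18 + 18/17 + 18/16 + 18/15 + 18/14 + 18/13 + 18/12 + 18/11 + 18/10 + 18/9 + 18/8 + 18/7 + 18/6 + 18/5 + 18/4 + 18/3 + 18/2 + 18/1 = 42822903/680680 ≈ 62.91.

62.91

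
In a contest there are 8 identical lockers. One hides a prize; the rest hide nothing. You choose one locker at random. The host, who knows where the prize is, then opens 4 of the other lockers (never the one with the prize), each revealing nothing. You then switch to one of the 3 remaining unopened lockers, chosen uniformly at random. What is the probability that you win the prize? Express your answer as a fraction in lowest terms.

Your original locker holds the prize with probability 1/8, so the other 7 collectively hold it with probability 7/8.
The host can always find 4 empty lockers to open, so the reveals don't change that 7/8; it is now spread over the 3 remaining unopened lockers.
P(win by switching) = (7/8) · (1/3) = 7/24.

7/24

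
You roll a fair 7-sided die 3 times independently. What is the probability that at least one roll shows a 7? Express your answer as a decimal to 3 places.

0.370

P(no roll shows a 7) = (6/7)^3 ≈ 0.630.
P(at least one) = 1 − 0.630 = 0.370.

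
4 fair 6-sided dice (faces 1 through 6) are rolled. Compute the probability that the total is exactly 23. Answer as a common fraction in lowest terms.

1/324

There are 6^4 = 1296 equally likely outcomes.
The number of ordered 4-tuples from {1,…,6} summing to 23 is 4.
P(sum = 23) = 4/1296 = 1/324.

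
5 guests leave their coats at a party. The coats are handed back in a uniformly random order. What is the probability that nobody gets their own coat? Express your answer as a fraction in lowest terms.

This is the derangement probability: permutations of 5 with no fixed point.
D(5) = 5! · (1 − 1/1! + 1/2! − ··· + (−1)^5/5!) = 44.
P = 44/120 = 11/30.

11/30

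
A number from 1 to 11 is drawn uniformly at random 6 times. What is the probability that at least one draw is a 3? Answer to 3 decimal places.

P(no draw is a 3) = (10/11)^6 ≈ 0.564.
P(at least one) = 1 − 0.564 = 0.436.

0.436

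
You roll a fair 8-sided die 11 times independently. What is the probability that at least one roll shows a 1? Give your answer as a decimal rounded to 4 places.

P(no roll shows a 1) = (7/8)^11 ≈ 0.2302.
P(at least one) = 1 − 0.2302 = 0.7698.

0.7698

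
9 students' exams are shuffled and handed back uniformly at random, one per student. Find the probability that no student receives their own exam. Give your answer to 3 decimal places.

0.368

This is the derangement probability: permutations of 9 with no fixed point.
D(9) = 9! · (1 − 1/1! + 1/2! − ··· + (−1)^9/9!) = 133496.
P = 133496/362880 = 16687/45360 ≈ 0.368.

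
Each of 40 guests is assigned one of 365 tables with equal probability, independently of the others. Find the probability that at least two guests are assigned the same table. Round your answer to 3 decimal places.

It's easier to compute the probability that all 40 are distinct.
P(all distinct) = 365/365 · 364/365 · ··· · 326/365 ≈ 0.109.
So the probability of at least one match is 1 − 0.109 = 0.891.

0.891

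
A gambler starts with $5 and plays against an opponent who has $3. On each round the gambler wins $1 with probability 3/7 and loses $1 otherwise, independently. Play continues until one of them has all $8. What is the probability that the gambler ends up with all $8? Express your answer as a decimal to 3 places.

Let r = q/p = (4/7)/(3/7) = 4/3. The recurrence P(i) = p·P(i+1) + q·P(i−1) with P(0)=0, P(8)=1 gives P(i) = (1 − r^i)/(1 − r^8).
P(5) = (1 − (4/3)^5) / (1 − (4/3)^8) = 21087/58975 ≈ 0.358.

0.358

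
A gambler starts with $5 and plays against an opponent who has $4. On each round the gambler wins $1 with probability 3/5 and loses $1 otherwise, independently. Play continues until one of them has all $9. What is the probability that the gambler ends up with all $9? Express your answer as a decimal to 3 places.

Let r = q/p = (2/5)/(3/5) = 2/3. The recurrence P(i) = p·P(i+1) + q·P(i−1) with P(0)=0, P(9)=1 gives P(i) = (1 − r^i)/(1 − r^9).
P(5) = (1 − (2/3)^5) / (1 − (2/3)^9) = 17091/19171 ≈ 0.892.

0.892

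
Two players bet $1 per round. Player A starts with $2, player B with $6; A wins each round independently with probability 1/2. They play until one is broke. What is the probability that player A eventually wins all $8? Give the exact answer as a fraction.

1/4

With a fair step, P(i) = ½P(i−1) + ½P(i+1) with P(0)=0, P(8)=1 has the linear solution P(i) = i/8.
P(2) = 2/8 = 1/4.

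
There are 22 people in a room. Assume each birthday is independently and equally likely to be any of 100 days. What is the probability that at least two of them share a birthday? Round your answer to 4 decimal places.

It's easier to compute the probability that all 22 are distinct.
P(all distinct) = 100/100 · 99/100 · ··· · 79/100 ≈ 0.0824.
So the probability of at least one match is 1 − 0.0824 = 0.9176.

0.9176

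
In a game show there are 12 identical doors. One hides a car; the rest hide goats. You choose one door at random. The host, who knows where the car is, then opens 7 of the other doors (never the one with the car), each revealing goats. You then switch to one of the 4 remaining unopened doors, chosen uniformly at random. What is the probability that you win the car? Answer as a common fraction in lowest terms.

Your original door holds the car with probability 1/12, so the other 11 collectively hold it with probability 11/12.
The host can always find 7 empty doors to open, so the reveals don't change that 11/12; it is now spread over the 4 remaining unopened doors.
P(win by switching) = (11/12) · (1/4) = 11/48.

11/48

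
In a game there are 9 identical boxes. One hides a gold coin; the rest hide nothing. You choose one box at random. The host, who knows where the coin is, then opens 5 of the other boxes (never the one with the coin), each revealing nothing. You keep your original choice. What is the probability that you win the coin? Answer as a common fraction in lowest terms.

1/9

The host can always open 5 empty boxes regardless of your choice, so the reveals give no information about your original box.
P(win by staying) = 1/9.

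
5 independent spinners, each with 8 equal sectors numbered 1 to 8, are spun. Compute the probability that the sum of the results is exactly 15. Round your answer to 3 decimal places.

0.028

There are 8^5 = 32768 equally likely outcomes.
The number of ordered 5-tuples from {1,…,8} summing to 15 is 926.
P(sum = 15) = 926/32768 = 463/16384 ≈ 0.028.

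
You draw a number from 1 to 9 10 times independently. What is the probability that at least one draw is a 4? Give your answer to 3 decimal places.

P(no draw is a 4) = (8/9)^10 ≈ 0.308.
P(at least one) = 1 − 0.308 = 0.692.

0.692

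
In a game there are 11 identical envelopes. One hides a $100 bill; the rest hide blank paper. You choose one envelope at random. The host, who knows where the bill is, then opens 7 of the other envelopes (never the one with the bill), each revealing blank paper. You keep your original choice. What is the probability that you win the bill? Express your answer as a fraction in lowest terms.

1/11

The host can always open 7 empty envelopes regardless of your choice, so the reveals give no information about your original envelope.
P(win by staying) = 1/11.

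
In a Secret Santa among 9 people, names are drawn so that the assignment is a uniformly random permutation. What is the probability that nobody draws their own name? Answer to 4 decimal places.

This is the derangement probability: permutations of 9 with no fixed point.
D(9) = 9! · (1 − 1/1! + 1/2! − ··· + (−1)^9/9!) = 133496.
P = 133496/362880 = 16687/45360 ≈ 0.3679.

0.3679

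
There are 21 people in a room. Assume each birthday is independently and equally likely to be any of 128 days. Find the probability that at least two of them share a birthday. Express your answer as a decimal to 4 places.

It's easier to compute the probability that all 21 are distinct.
P(all distinct) = 128/128 · 127/128 · ··· · 108/128 ≈ 0.1762.
So the probability of at least one match is 1 − 0.1762 = 0.8238.

0.8238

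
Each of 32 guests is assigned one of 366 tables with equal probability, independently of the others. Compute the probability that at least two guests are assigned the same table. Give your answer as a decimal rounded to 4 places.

0.7524

It's easier to compute the probability that all 32 are distinct.
P(all distinct) = 366/366 · 365/366 · ··· · 335/366 ≈ 0.2476.
So the probability of at least one match is 1 − 0.2476 = 0.7524.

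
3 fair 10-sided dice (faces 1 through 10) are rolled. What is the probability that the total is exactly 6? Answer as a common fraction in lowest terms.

There are 10^3 = 1000 equally likely outcomes.
The number of ordered 3-tuples from {1,…,10} summing to 6 is 10.
P(sum = 6) = 10/1000 = 1/100.

1/100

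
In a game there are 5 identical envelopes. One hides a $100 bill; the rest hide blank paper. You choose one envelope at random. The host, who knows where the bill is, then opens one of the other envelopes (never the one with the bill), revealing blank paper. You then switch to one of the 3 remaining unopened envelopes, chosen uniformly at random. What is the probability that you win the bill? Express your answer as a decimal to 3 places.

0.267

Your original envelope holds the bill with probability 1/5, so the other 4 collectively hold it with probability 4/5.
The host can always find an empty envelope to open, so this doesn't change that 4/5; it is now spread over the 3 remaining unopened envelopes.
P(win by switching) = (4/5) · (1/3) = 4/15 ≈ 0.267.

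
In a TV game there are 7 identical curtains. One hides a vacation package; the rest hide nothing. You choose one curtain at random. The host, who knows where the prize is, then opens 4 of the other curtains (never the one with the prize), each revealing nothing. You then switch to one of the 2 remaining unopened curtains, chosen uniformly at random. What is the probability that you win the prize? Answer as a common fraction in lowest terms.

Your original curtain holds the prize with probability 1/7, so the other 6 collectively hold it with probability 6/7.
The host can always find 4 empty curtains to open, so the reveals don't change that 6/7; it is now spread over the 2 remaining unopened curtains.
P(win by switching) = (6/7) · (1/2) = 3/7.

3/7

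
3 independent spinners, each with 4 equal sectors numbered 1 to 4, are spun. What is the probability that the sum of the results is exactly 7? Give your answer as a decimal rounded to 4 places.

There are 4^3 = 64 equally likely outcomes.
The number of ordered 3-tuples from {1,…,4} summing to 7 is 12.
P(sum = 7) = 12/64 = 3/16 ≈ 0.1875.

0.1875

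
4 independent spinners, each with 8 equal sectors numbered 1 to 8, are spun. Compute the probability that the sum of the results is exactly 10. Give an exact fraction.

21/1024

There are 8^4 = 4096 equally likely outcomes.
The number of ordered 4-tuples from {1,…,8} summing to 10 is 84.
P(sum = 10) = 84/4096 = 21/1024.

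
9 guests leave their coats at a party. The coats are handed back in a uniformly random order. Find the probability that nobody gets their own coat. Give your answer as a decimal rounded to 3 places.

0.368

This is the derangement probability: permutations of 9 with no fixed point.
D(9) = 9! · (1 − 1/1! + 1/2! − ··· + (−1)^9/9!) = 133496.
P = 133496/362880 = 16687/45360 ≈ 0.368.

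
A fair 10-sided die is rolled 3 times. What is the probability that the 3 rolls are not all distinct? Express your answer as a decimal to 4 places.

P(all 3 different) = 10/10 · 9/10 · ··· · 8/10 ≈ 0.7200.
P(at least two equal) = 1 − 0.7200 = 0.2800.

0.2800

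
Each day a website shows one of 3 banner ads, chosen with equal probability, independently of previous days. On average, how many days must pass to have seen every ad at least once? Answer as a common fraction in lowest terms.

After i distinct types are collected, each trial gives a new one with probability (3−i)/3, so the expected wait for the next new type is 3/(3−i).
E = 3/3 + 3/2 + 3/1 = 11/2.

11/2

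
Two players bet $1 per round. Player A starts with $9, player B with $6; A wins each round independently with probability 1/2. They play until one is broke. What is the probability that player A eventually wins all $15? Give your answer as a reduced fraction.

3/5

With a fair step, P(i) = ½P(i−1) + ½P(i+1) with P(0)=0, P(15)=1 has the linear solution P(i) = i/15.
P(9) = 9/15 = 3/5.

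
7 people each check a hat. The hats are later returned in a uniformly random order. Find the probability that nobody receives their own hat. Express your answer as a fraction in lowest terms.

This is the derangement probability: permutations of 7 with no fixed point.
D(7) = 7! · (1 − 1/1! + 1/2! − ··· + (−1)^7/7!) = 1854.
P = 1854/5040 = 103/280.

103/280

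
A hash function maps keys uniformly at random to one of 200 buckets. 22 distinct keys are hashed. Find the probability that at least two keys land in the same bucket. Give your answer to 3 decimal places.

0.698

It's easier to compute the probability that all 22 are distinct.
P(all distinct) = 200/200 · 199/200 · ··· · 179/200 ≈ 0.302.
So the probability of at least one match is 1 − 0.302 = 0.698.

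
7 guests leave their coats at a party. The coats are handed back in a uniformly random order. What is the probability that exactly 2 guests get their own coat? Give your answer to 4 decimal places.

Choose which 2 of the 7 are fixed: C(7,2) = 21 ways.
The remaining 5 must have no fixed point: D(5) = 44.
P = 21·44/5040 = 11/60 ≈ 0.1833.

0.1833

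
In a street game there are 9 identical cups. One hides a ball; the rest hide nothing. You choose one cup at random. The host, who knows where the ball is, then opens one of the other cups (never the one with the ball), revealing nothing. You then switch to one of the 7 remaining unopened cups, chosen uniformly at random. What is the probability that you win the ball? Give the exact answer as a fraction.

8/63

Your original cup holds the ball with probability 1/9, so the other 8 collectively hold it with probability 8/9.
The host can always find an empty cup to open, so this doesn't change that 8/9; it is now spread over the 7 remaining unopened cups.
P(win by switching) = (8/9) · (1/7) = 8/63.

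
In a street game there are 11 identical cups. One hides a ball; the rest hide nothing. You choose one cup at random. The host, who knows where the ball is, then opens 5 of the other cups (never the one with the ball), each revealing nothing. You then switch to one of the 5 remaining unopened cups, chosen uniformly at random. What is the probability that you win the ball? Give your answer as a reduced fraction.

2/11

Your original cup holds the ball with probability 1/11, so the other 10 collectively hold it with probability 10/11.
The host can always find 5 empty cups to open, so the reveals don't change that 10/11; it is now spread over the 5 remaining unopened cups.
P(win by switching) = (10/11) · (1/5) = 2/11.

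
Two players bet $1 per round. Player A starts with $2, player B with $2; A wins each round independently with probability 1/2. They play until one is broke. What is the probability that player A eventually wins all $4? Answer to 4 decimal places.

With a fair step, P(i) = ½P(i−1) + ½P(i+1) with P(0)=0, P(4)=1 has the linear solution P(i) = i/4.
P(2) = 2/4 = 1/2 ≈ 0.5000.

0.5000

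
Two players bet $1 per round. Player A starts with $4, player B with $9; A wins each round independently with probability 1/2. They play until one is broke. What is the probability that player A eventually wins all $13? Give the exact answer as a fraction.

With a fair step, P(i) = ½P(i−1) + ½P(i+1) with P(0)=0, P(13)=1 has the linear solution P(i) = i/13.
P(4) = 4/13.

4/13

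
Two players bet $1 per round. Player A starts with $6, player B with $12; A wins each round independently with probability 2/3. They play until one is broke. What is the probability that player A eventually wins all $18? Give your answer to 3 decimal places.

Let r = q/p = (1/3)/(2/3) = 1/2. The recurrence P(i) = p·P(i+1) + q·P(i−1) with P(0)=0, P(18)=1 gives P(i) = (1 − r^i)/(1 − r^18).
P(6) = (1 − (1/2)^6) / (1 − (1/2)^18) = 4096/4161 ≈ 0.984.

0.984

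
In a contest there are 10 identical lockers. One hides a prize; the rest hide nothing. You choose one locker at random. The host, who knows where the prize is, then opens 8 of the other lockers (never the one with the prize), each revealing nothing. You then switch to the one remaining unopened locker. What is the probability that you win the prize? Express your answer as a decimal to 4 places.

Your original locker holds the prize with probability 1/10, so the other 9 collectively hold it with probability 9/10.
The host can always find 8 empty lockers to open, so the reveals don't change that 9/10; it is now spread over the 1 remaining unopened locker.
P(win by switching) = (9/10) · (1/1) = 9/10 ≈ 0.9000.

0.9000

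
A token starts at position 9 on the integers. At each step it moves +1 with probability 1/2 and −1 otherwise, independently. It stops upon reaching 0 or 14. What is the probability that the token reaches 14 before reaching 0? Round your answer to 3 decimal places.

0.643

With a fair step, P(i) = ½P(i−1) + ½P(i+1) with P(0)=0, P(14)=1 has the linear solution P(i) = i/14.
P(9) = 9/14 ≈ 0.643.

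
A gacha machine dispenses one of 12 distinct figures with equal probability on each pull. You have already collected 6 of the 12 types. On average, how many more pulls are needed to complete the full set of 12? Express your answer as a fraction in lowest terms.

Starting from 6 distinct types, each trial gives a new one with probability (12−i)/12 when i types are held, so the wait for the next new type is 12/(12−i).
E = 12/6 + 12/5 + 12/4 + 12/3 + 12/2 + 12/1 = 147/5.

147/5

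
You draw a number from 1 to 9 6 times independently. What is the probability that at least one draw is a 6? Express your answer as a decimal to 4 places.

0.5067

P(no draw is a 6) = (8/9)^6 ≈ 0.4933.
P(at least one) = 1 − 0.4933 = 0.5067.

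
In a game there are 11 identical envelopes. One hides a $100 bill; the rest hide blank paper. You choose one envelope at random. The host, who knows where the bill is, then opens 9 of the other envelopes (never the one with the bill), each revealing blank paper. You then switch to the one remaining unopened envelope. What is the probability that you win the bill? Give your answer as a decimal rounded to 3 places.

0.909

Your original envelope holds the bill with probability 1/11, so the other 10 collectively hold it with probability 10/11.
The host can always find 9 empty envelopes to open, so the reveals don't change that 10/11; it is now spread over the 1 remaining unopened envelope.
P(win by switching) = (10/11) · (1/1) = 10/11 ≈ 0.909.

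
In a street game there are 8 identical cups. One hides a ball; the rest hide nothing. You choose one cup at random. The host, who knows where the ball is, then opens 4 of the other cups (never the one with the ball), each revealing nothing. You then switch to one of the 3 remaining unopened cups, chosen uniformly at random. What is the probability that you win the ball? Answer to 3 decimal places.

Your original cup holds the ball with probability 1/8, so the other 7 collectively hold it with probability 7/8.
The host can always find 4 empty cups to open, so the reveals don't change that 7/8; it is now spread over the 3 remaining unopened cups.
P(win by switching) = (7/8) · (1/3) = 7/24 ≈ 0.292.

0.292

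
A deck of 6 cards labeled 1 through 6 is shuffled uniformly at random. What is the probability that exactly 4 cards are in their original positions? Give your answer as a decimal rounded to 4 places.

Choose which 4 of the 6 are fixed: C(6,4) = 15 ways.
The remaining 2 must have no fixed point: D(2) = 1.
P = 15·1/720 = 1/48 ≈ 0.0208.

0.0208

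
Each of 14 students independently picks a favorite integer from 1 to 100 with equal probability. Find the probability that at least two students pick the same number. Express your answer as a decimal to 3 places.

0.615

It's easier to compute the probability that all 14 are distinct.
P(all distinct) = 100/100 · 99/100 · ··· · 87/100 ≈ 0.385.
So the probability of at least one match is 1 − 0.385 = 0.615.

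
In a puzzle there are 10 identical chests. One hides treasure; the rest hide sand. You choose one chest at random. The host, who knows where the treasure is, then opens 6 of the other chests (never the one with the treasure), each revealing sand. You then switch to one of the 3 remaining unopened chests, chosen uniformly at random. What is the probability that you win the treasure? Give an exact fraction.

Your original chest holds the treasure with probability 1/10, so the other 9 collectively hold it with probability 9/10.
The host can always find 6 empty chests to open, so the reveals don't change that 9/10; it is now spread over the 3 remaining unopened chests.
P(win by switching) = (9/10) · (1/3) = 3/10.

3/10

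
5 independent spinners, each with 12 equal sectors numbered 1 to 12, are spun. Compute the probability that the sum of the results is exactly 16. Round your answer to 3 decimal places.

There are 12^5 = 248832 equally likely outcomes.
The number of ordered 5-tuples from {1,…,12} summing to 16 is 1365.
P(sum = 16) = 1365/248832 = 455/82944 ≈ 0.005.

0.005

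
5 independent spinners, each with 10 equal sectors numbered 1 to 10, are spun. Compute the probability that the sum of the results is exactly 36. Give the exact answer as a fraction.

There are 10^5 = 100000 equally likely outcomes.
The number of ordered 5-tuples from {1,…,10} summing to 36 is 2710.
P(sum = 36) = 2710/100000 = 271/10000.

271/10000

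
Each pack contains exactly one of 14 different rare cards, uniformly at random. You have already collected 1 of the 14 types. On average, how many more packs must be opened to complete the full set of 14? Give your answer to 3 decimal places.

44.522

Starting from 1 distinct type, each trial gives a new one with probability (14−i)/14 when i types are held, so the wait for the next new type is 14/(14−i).
E = 14/13 + 14/12 + 14/11 + 14/10 + 14/9 + 14/8 + 14/7 + 14/6 + 14/5 + 14/4 + 14/3 + 14/2 + 14/1 = 1145993/25740 ≈ 44.522.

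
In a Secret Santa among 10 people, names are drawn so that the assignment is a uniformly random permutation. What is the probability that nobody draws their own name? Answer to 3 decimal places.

0.368

This is the derangement probability: permutations of 10 with no fixed point.
D(10) = 10! · (1 − 1/1! + 1/2! − ··· + (−1)^10/10!) = 1334961.
P = 1334961/3628800 = 16481/44800 ≈ 0.368.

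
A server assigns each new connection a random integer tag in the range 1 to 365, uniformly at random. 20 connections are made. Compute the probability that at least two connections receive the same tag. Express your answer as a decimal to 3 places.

0.411

It's easier to compute the probability that all 20 are distinct.
P(all distinct) = 365/365 · 364/365 · ··· · 346/365 ≈ 0.589.
So the probability of at least one match is 1 − 0.589 = 0.411.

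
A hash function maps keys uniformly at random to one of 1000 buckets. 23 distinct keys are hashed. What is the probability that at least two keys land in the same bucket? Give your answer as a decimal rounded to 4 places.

0.2250

It's easier to compute the probability that all 23 are distinct.
P(all distinct) = 1000/1000 · 999/1000 · ··· · 978/1000 ≈ 0.7750.
So the probability of at least one match is 1 − 0.7750 = 0.2250.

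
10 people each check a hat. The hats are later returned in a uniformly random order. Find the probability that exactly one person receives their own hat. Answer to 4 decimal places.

0.3679

Choose which one is fixed: C(10,1) = 10 ways.
The remaining 9 must have no fixed point: D(9) = 133496.
P = 10·133496/3628800 = 16687/45360 ≈ 0.3679.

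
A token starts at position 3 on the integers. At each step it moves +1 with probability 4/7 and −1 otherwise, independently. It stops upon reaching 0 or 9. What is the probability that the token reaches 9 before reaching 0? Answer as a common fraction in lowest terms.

Let r = q/p = (3/7)/(4/7) = 3/4. The recurrence P(i) = p·P(i+1) + q·P(i−1) with P(0)=0, P(9)=1 gives P(i) = (1 − r^i)/(1 − r^9).
P(3) = (1 − (3/4)^3) / (1 − (3/4)^9) = 4096/6553.

4096/6553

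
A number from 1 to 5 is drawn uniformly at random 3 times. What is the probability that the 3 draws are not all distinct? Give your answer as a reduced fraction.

P(all 3 different) = 5/5 · 4/5 · ··· · 3/5 = 12/25.
P(at least two equal) = 1 − 12/25 = 13/25.

13/25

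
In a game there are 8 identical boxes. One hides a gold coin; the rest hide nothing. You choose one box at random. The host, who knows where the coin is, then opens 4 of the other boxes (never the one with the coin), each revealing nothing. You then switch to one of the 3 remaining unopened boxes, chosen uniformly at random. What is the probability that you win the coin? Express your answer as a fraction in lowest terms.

Your original box holds the coin with probability 1/8, so the other 7 collectively hold it with probability 7/8.
The host can always find 4 empty boxes to open, so the reveals don't change that 7/8; it is now spread over the 3 remaining unopened boxes.
P(win by switching) = (7/8) · (1/3) = 7/24.

7/24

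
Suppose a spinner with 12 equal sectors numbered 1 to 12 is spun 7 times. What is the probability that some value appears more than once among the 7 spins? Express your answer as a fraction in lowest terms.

P(all 7 different) = 12/12 · 11/12 · ··· · 6/12 = 385/3456.
P(at least two equal) = 1 − 385/3456 = 3071/3456.

3071/3456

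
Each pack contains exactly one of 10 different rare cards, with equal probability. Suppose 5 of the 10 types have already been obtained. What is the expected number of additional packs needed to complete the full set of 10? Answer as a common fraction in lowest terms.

Starting from 5 distinct types, each trial gives a new one with probability (10−i)/10 when i types are held, so the wait for the next new type is 10/(10−i).
E = 10/5 + 10/4 + 10/3 + 10/2 + 10/1 = 137/6.

137/6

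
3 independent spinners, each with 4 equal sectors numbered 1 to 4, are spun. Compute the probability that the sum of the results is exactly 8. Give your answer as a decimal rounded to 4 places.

There are 4^3 = 64 equally likely outcomes.
The number of ordered 3-tuples from {1,…,4} summing to 8 is 12.
P(sum = 8) = 12/64 = 3/16 ≈ 0.1875.

0.1875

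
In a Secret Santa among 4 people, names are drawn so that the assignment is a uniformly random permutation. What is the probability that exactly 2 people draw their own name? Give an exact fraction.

Choose which 2 of the 4 are fixed: C(4,2) = 6 ways.
The remaining 2 must have no fixed point: D(2) = 1.
P = 6·1/24 = 1/4.

1/4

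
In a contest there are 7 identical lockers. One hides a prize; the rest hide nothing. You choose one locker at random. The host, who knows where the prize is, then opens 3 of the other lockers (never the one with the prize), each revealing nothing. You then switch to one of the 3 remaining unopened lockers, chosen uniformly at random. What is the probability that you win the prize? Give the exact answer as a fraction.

2/7

Your original locker holds the prize with probability 1/7, so the other 6 collectively hold it with probability 6/7.
The host can always find 3 empty lockers to open, so the reveals don't change that 6/7; it is now spread over the 3 remaining unopened lockers.
P(win by switching) = (6/7) · (1/3) = 2/7.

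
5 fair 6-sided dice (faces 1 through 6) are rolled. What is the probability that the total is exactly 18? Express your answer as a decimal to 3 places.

0.100

There are 6^5 = 7776 equally likely outcomes.
The number of ordered 5-tuples from {1,…,6} summing to 18 is 780.
P(sum = 18) = 780/7776 = 65/648 ≈ 0.100.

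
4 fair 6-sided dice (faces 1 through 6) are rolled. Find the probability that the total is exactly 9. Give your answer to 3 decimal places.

0.043

There are 6^4 = 1296 equally likely outcomes.
The number of ordered 4-tuples from {1,…,6} summing to 9 is 56.
P(sum = 9) = 56/1296 = 7/162 ≈ 0.043.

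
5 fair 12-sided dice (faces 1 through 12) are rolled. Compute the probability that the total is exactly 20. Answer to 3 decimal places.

There are 12^5 = 248832 equally likely outcomes.
The number of ordered 5-tuples from {1,…,12} summing to 20 is 3701.
P(sum = 20) = 3701/248832 ≈ 0.015.

0.015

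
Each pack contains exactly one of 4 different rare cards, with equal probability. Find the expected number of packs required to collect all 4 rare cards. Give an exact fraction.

25/3

After i distinct types are collected, each trial gives a new one with probability (4−i)/4, so the expected wait for the next new type is 4/(4−i).
E = 4/4 + 4/3 + 4/2 + 4/1 = 25/3.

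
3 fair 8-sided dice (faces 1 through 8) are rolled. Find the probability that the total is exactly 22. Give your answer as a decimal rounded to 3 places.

0.012

There are 8^3 = 512 equally likely outcomes.
The number of ordered 3-tuples from {1,…,8} summing to 22 is 6.
P(sum = 22) = 6/512 = 3/256 ≈ 0.012.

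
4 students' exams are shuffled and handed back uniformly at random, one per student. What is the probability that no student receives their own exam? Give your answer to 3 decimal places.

This is the derangement probability: permutations of 4 with no fixed point.
D(4) = 4! · (1 − 1/1! + 1/2! − ··· + (−1)^4/4!) = 9.
P = 9/24 = 3/8 ≈ 0.375.

0.375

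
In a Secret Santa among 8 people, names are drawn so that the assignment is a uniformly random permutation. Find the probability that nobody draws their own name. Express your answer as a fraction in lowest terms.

This is the derangement probability: permutations of 8 with no fixed point.
D(8) = 8! · (1 − 1/1! + 1/2! − ··· + (−1)^8/8!) = 14833.
P = 14833/40320 = 2119/5760.

2119/5760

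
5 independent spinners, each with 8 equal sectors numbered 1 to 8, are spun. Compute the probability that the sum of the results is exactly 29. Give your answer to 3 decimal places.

There are 8^5 = 32768 equally likely outcomes.
The number of ordered 5-tuples from {1,…,8} summing to 29 is 1190.
P(sum = 29) = 1190/32768 = 595/16384 ≈ 0.036.

0.036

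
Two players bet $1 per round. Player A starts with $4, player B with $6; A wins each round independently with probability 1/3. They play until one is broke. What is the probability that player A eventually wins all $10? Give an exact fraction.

5/341

Let r = q/p = (2/3)/(1/3) = 2. The recurrence P(i) = p·P(i+1) + q·P(i−1) with P(0)=0, P(10)=1 gives P(i) = (1 − r^i)/(1 − r^10).
P(4) = (1 − (2)^4) / (1 − (2)^10) = 5/341.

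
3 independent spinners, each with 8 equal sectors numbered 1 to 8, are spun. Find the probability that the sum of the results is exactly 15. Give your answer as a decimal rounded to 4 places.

There are 8^3 = 512 equally likely outcomes.
The number of ordered 3-tuples from {1,…,8} summing to 15 is 46.
P(sum = 15) = 46/512 = 23/256 ≈ 0.0898.

0.0898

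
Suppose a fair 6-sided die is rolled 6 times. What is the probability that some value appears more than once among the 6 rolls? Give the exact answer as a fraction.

319/324

P(all 6 different) = 6/6 · 5/6 · ··· · 1/6 = 5/324.
P(at least two equal) = 1 − 5/324 = 319/324.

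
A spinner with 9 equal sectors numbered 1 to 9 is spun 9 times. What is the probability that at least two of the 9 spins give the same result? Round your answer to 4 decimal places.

P(all 9 different) = 9/9 · 8/9 · ··· · 1/9 ≈ 0.0009.
P(at least two equal) = 1 − 0.0009 = 0.9991.

0.9991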